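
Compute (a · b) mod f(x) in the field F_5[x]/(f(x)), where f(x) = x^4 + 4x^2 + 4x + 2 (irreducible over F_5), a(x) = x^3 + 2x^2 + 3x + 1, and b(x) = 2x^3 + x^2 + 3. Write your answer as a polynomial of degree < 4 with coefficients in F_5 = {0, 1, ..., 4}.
a · b ≡ 3x^2 + 4x + 3 (mod f(x))

Multiply in F_5[x]: a(x)·b(x) = (x^3 + 2x^2 + 3x + 1)·(2x^3 + x^2 + 3) = 2x^6 + 3x^4 + 3x^3 + 2x^2 + 4x + 3. This has degree ≥ 4, so divide by f(x) over F_5: 2x^6 + 3x^4 + 3x^3 + 2x^2 + 4x + 3 = (2x^2)·(x^4 + 4x^2 + 4x + 2) + (3x^2 + 4x + 3). Hence a·b ≡ 3x^2 + 4x + 3 (mod f). (F_5[x]/(f) is a field with 5^4 = 625 elements since f is irreducible of degree 4.)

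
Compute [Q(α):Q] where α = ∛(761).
[Q(α):Q] = 3

The minimal polynomial of α is x^3 - 761, irreducible over Q since 761 is not a perfect cube (so x^3 - 761 has no rational root). Hence [Q(α):Q] = deg(m_α) = 3.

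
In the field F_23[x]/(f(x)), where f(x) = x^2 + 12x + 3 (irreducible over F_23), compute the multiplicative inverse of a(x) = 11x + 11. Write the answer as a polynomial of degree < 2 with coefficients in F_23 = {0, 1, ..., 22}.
a(x)^(-1) ≡ 17x + 3 (mod f(x))

Since f is irreducible over F_23, F_23[x]/(f) is a field and a(x) ≠ 0 has an inverse. Apply the extended Euclidean algorithm to f(x) and a(x) in F_23[x]: f(x) = (21x + 1)·a(x) + (15). The last nonzero remainder is the constant 15 = gcd(f, a) in F_23. Back-substituting through the division chain expresses 15 = s(x)·a(x) + t(x)·f(x) with s(x) ≡ 2x + 22 (mod f), so (2x + 22)·a(x) ≡ 15 (mod f). Multiplying by 15^(-1) ≡ 20 in F_23 gives a(x)^(-1) ≡ 20·(2x + 22) ≡ 17x + 3 (mod f). Check: (11x + 11)·(17x + 3) = 3x^2 + 13x + 10 ≡ 1 (mod x^2 + 12x + 3).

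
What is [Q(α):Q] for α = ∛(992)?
[Q(α):Q] = 3

The minimal polynomial of α is x^3 - 992, irreducible over Q since 992 is not a perfect cube (so x^3 - 992 has no rational root). Hence [Q(α):Q] = deg(m_α) = 3.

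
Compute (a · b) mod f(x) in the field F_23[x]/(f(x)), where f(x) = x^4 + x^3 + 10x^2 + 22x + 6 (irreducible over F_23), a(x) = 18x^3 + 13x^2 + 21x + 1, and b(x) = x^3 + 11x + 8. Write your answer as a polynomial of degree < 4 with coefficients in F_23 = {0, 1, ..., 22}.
a · b ≡ 13x^3 + 12x^2 + 20 (mod f(x))

Multiply in F_23[x]: a(x)·b(x) = (18x^3 + 13x^2 + 21x + 1)·(x^3 + 11x + 8) = 18x^6 + 13x^5 + 12x^4 + 12x^3 + 13x^2 + 18x + 8. This has degree ≥ 4, so divide by f(x) over F_23: 18x^6 + 13x^5 + 12x^4 + 12x^3 + 13x^2 + 18x + 8 = (18x^2 + 18x + 21)·(x^4 + x^3 + 10x^2 + 22x + 6) + (13x^3 + 12x^2 + 20). Hence a·b ≡ 13x^3 + 12x^2 + 20 (mod f). (F_23[x]/(f) is a field with 23^4 = 279841 elements since f is irreducible of degree 4.)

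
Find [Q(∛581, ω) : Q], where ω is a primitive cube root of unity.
[Q(∛581, ω) : Q] = 6

[Q(∛581):Q] = 3 (min poly x^3 - 581, irreducible since 581 is not a perfect cube). [Q(ω):Q] = 2 (min poly x^2 + x + 1). Since Q(∛581) ⊂ R and ω ∉ R, we have ω ∉ Q(∛581), so x^2 + x + 1 remains irreducible over Q(∛581) and [Q(∛581, ω) : Q(∛581)] = 2. By the tower law, [Q(∛581, ω) : Q] = 3 · 2 = 6. (In fact Q(∛581, ω) is the splitting field of x^3 - 581 over Q.)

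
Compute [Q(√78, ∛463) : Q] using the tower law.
[Q(√78, ∛463) : Q] = 6

Let L = Q(√78, ∛463). Since Q(√78) ⊂ L and [Q(√78):Q] = 2, the tower law gives 2 | [L:Q]. Likewise Q(∛463) ⊂ L with [Q(∛463):Q] = 3 (because 463 is not a perfect cube), so 3 | [L:Q]. As gcd(2,3) = 1, [L:Q] is divisible by 6. Conversely L is generated over Q by √78 and ∛463, so [L:Q] ≤ 2·3 = 6. Therefore [Q(√78, ∛463) : Q] = 6.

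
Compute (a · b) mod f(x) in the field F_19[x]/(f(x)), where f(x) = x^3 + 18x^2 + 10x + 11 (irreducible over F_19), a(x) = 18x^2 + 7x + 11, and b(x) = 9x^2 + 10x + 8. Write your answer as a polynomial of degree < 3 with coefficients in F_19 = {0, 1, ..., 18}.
a · b ≡ 10x^2 + 15x + 3 (mod f(x))

Multiply in F_19[x]: a(x)·b(x) = (18x^2 + 7x + 11)·(9x^2 + 10x + 8) = 10x^4 + 15x^3 + 9x^2 + 14x + 12. This has degree ≥ 3, so divide by f(x) over F_19: 10x^4 + 15x^3 + 9x^2 + 14x + 12 = (10x + 6)·(x^3 + 18x^2 + 10x + 11) + (10x^2 + 15x + 3). Hence a·b ≡ 10x^2 + 15x + 3 (mod f). (F_19[x]/(f) is a field with 19^3 = 6859 elements since f is irreducible of degree 3.)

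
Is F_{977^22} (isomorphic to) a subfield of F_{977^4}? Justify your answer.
No: F_{977^22} is not a subfield of F_{977^4}

F_{p^m} embeds in F_{p^n} iff m | n. Here 22 ∤ 4 (since 4 = 0·22 + 4 with remainder 4 ≠ 0), so F_{977^22} is not a subfield of F_{977^4}. Equivalently: if it were, the tower law would give 22 = [F_{977^22}:F_977] dividing [F_{977^4}:F_977] = 4, contradiction.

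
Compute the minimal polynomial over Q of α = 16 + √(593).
m_α(x) = x^2 - 32x - 337

From α - 16 = √(593), squaring gives (α - 16)^2 = 593, i.e. α^2 - 32α + 256 = 593, so α^2 - 32α - 337 = 0. The discriminant of x^2 - 32x - 337 is (-32)^2 - 4·(-337) = 1024 + 1348 = 2372, and 4·(593) is not a perfect square in Q since 593 is squarefree and ≠ 1. Hence x^2 - 32x - 337 is irreducible over Q and is the minimal polynomial of α.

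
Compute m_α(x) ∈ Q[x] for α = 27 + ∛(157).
m_α(x) = x^3 - 81x^2 + 2187x - 19840

Set β = α - 27 = ∛(157), so β^3 = 157. Then (α - 27)^3 - 157 = 0, i.e. α is a root of g(x) = (x - 27)^3 - 157 = x^3 - 81x^2 + 2187x - 19840. Since g(x) = h(x - 27) where h(x) = x^3 - 157, and h is irreducible over Q (because 157 is not a perfect cube, so h has no rational root, and a monic cubic with no rational root is irreducible), g is also irreducible (irreducibility is preserved under the substitution x → x - 27). Hence m_α(x) = x^3 - 81x^2 + 2187x - 19840.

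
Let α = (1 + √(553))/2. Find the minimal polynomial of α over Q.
m_α(x) = x^2 - x - 138

From 2α - 1 = √(553), squaring gives (2α - 1)^2 = 553, i.e. 4α^2 - 4α + 1 = 553, so α^2 - α + (1 - 553)/4 = 0. Since 553 ≡ 1 (mod 4), (1 - 553)/4 = -138 ∈ Z. The polynomial x^2 - x - 138 has discriminant 1 - 4·(-138) = 553, which is not a perfect square in Q (d = 553 is squarefree and ≠ 1), so x^2 - x - 138 is irreducible over Q. It is the minimal polynomial of α.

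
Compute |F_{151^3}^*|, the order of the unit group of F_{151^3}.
|F_{151^3}^*| = 3442950

F_{151^3} has 151^3 = 3442951 elements; its multiplicative group consists of all nonzero elements, so |F_{151^3}^*| = 3442951 - 1 = 3442950. (It is cyclic since any finite subgroup of the multiplicative group of a field is cyclic.)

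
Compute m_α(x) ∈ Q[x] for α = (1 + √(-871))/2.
m_α(x) = x^2 - x + 218

From 2α - 1 = √(-871), squaring gives (2α - 1)^2 = -871, i.e. 4α^2 - 4α + 1 = -871, so α^2 - α + (1 + 871)/4 = 0. Since -871 ≡ 1 (mod 4), (1 + 871)/4 = 218 ∈ Z. The polynomial x^2 - x + 218 has discriminant 1 - 4·(218) = -871, which is not a perfect square in Q (d = -871 is squarefree and ≠ 1), so x^2 - x + 218 is irreducible over Q. It is the minimal polynomial of α.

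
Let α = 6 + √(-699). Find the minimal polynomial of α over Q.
m_α(x) = x^2 - 12x + 735

From α - 6 = √(-699), squaring gives (α - 6)^2 = -699, i.e. α^2 - 12α + 36 = -699, so α^2 - 12α + 735 = 0. The discriminant of x^2 - 12x + 735 is (-12)^2 - 4·(735) = 144 - 2940 = -2796, and 4·(-699) is not a perfect square in Q since -699 is squarefree and ≠ 1. Hence x^2 - 12x + 735 is irreducible over Q and is the minimal polynomial of α.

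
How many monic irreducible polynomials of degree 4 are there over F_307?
There are 2220694938 monic irreducible polynomials of degree 4 over F_307

Each element of F_{307^4} that lies in no proper subfield is a root of exactly one monic irreducible of degree 4 over F_307, and each such polynomial has 4 distinct roots in F_{307^4}. By Möbius inversion the count is N_307(4) = (1/4) Σ_{d|4} μ(4/d) · 307^d = (1/4)(μ(4)·307^1 + μ(2)·307^2 + μ(1)·307^4) = 8882779752/4 = 2220694938.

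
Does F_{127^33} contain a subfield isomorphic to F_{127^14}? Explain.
No: F_{127^14} is not a subfield of F_{127^33}

F_{p^m} embeds in F_{p^n} iff m | n. Here 14 ∤ 33 (since 33 = 2·14 + 5 with remainder 5 ≠ 0), so F_{127^14} is not a subfield of F_{127^33}. Equivalently: if it were, the tower law would give 14 = [F_{127^14}:F_127] dividing [F_{127^33}:F_127] = 33, contradiction.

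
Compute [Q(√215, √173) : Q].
[Q(√215, √173) : Q] = 4

[Q(√215):Q] = 2 (min poly x^2 - 215, irreducible since 215 is squarefree > 1). For the top step, suppose √173 ∈ Q(√215), say √173 = c + d√215 with c, d ∈ Q. Squaring: 173 = c^2 + 215d^2 + 2cd√215. Since √215 ∉ Q this forces 2cd = 0. If d = 0 then √173 = c ∈ Q, contradicting 173 squarefree > 1. If c = 0 then 173 = 215d^2, so 215·173 = (215d)^2 is a perfect square in Q — but 215·173 = 37195 is not a perfect square (since 215 and 173 are distinct squarefree integers). Contradiction. Hence √173 ∉ Q(√215), so x^2 - 173 stays irreducible over Q(√215) and [Q(√215, √173) : Q(√215)] = 2. By the tower law, [Q(√215, √173) : Q] = 2 · 2 = 4.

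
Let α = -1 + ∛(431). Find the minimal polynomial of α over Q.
m_α(x) = x^3 + 3x^2 + 3x - 430

Set β = α + 1 = ∛(431), so β^3 = 431. Then (α + 1)^3 - 431 = 0, i.e. α is a root of g(x) = (x + 1)^3 - 431 = x^3 + 3x^2 + 3x - 430. Since g(x) = h(x + 1) where h(x) = x^3 - 431, and h is irreducible over Q (because 431 is not a perfect cube, so h has no rational root, and a monic cubic with no rational root is irreducible), g is also irreducible (irreducibility is preserved under the substitution x → x + 1). Hence m_α(x) = x^3 + 3x^2 + 3x - 430.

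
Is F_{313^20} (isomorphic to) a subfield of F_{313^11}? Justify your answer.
No: F_{313^20} is not a subfield of F_{313^11}

F_{p^m} embeds in F_{p^n} iff m | n. Here 20 ∤ 11 (since 11 = 0·20 + 11 with remainder 11 ≠ 0), so F_{313^20} is not a subfield of F_{313^11}. Equivalently: if it were, the tower law would give 20 = [F_{313^20}:F_313] dividing [F_{313^11}:F_313] = 11, contradiction.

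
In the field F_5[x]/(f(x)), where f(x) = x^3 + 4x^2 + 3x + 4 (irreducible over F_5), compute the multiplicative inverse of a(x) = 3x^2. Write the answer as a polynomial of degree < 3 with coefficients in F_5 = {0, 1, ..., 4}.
a(x)^(-1) ≡ x^2 + x + 1 (mod f(x))

Since f is irreducible over F_5, F_5[x]/(f) is a field and a(x) ≠ 0 has an inverse. Apply the extended Euclidean algorithm to f(x) and a(x) in F_5[x]: f(x) = (2x + 3)·a(x) + (3x + 4);  a(x) = (x + 2)·(3x + 4) + (2). The last nonzero remainder is the constant 2 = gcd(f, a) in F_5. Back-substituting through the division chain expresses 2 = s(x)·a(x) + t(x)·f(x) with s(x) ≡ 2x^2 + 2x + 2 (mod f), so (2x^2 + 2x + 2)·a(x) ≡ 2 (mod f). Multiplying by 2^(-1) ≡ 3 in F_5 gives a(x)^(-1) ≡ 3·(2x^2 + 2x + 2) ≡ x^2 + x + 1 (mod f). Check: (3x^2)·(x^2 + x + 1) = 3x^4 + 3x^3 + 3x^2 ≡ 1 (mod x^3 + 4x^2 + 3x + 4).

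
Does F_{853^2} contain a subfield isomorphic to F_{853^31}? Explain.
No: F_{853^31} is not a subfield of F_{853^2}

F_{p^m} embeds in F_{p^n} iff m | n. Here 31 ∤ 2 (since 2 = 0·31 + 2 with remainder 2 ≠ 0), so F_{853^31} is not a subfield of F_{853^2}. Equivalently: if it were, the tower law would give 31 = [F_{853^31}:F_853] dividing [F_{853^2}:F_853] = 2, contradiction.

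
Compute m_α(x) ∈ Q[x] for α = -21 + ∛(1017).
m_α(x) = x^3 + 63x^2 + 1323x + 8244

Set β = α + 21 = ∛(1017), so β^3 = 1017. Then (α + 21)^3 - 1017 = 0, i.e. α is a root of g(x) = (x + 21)^3 - 1017 = x^3 + 63x^2 + 1323x + 8244. Since g(x) = h(x + 21) where h(x) = x^3 - 1017, and h is irreducible over Q (because 1017 is not a perfect cube, so h has no rational root, and a monic cubic with no rational root is irreducible), g is also irreducible (irreducibility is preserved under the substitution x → x + 21). Hence m_α(x) = x^3 + 63x^2 + 1323x + 8244.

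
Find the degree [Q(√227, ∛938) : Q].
[Q(√227, ∛938) : Q] = 6

Let L = Q(√227, ∛938). Since Q(√227) ⊂ L and [Q(√227):Q] = 2, the tower law gives 2 | [L:Q]. Likewise Q(∛938) ⊂ L with [Q(∛938):Q] = 3 (because 938 is not a perfect cube), so 3 | [L:Q]. As gcd(2,3) = 1, [L:Q] is divisible by 6. Conversely L is generated over Q by √227 and ∛938, so [L:Q] ≤ 2·3 = 6. Therefore [Q(√227, ∛938) : Q] = 6.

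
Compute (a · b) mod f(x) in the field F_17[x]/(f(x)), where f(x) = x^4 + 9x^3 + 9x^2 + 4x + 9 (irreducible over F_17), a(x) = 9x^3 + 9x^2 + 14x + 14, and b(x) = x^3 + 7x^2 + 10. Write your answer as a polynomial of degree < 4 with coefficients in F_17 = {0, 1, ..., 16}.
a · b ≡ 13x^3 + 11x^2 + 15x + 8 (mod f(x))

Multiply in F_17[x]: a(x)·b(x) = (9x^3 + 9x^2 + 14x + 14)·(x^3 + 7x^2 + 10) = 9x^6 + 4x^5 + 9x^4 + 15x^3 + x^2 + 4x + 4. This has degree ≥ 4, so divide by f(x) over F_17: 9x^6 + 4x^5 + 9x^4 + 15x^3 + x^2 + 4x + 4 = (9x^2 + 8x + 9)·(x^4 + 9x^3 + 9x^2 + 4x + 9) + (13x^3 + 11x^2 + 15x + 8). Hence a·b ≡ 13x^3 + 11x^2 + 15x + 8 (mod f). (F_17[x]/(f) is a field with 17^4 = 83521 elements since f is irreducible of degree 4.)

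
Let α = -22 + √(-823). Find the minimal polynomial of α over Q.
m_α(x) = x^2 + 44x + 1307

From α + 22 = √(-823), squaring gives (α + 22)^2 = -823, i.e. α^2 + 44α + 484 = -823, so α^2 + 44α + 1307 = 0. The discriminant of x^2 + 44x + 1307 is (44)^2 - 4·(1307) = 1936 - 5228 = -3292, and 4·(-823) is not a perfect square in Q since -823 is squarefree and ≠ 1. Hence x^2 + 44x + 1307 is irreducible over Q and is the minimal polynomial of α.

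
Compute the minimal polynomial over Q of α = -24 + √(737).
m_α(x) = x^2 + 48x - 161

From α + 24 = √(737), squaring gives (α + 24)^2 = 737, i.e. α^2 + 48α + 576 = 737, so α^2 + 48α - 161 = 0. The discriminant of x^2 + 48x - 161 is (48)^2 - 4·(-161) = 2304 + 644 = 2948, and 4·(737) is not a perfect square in Q since 737 is squarefree and ≠ 1. Hence x^2 + 48x - 161 is irreducible over Q and is the minimal polynomial of α.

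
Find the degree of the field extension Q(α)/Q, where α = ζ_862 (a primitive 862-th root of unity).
[Q(α):Q] = 430

The minimal polynomial of ζ_862 over Q is the 862-th cyclotomic polynomial Φ_862(x), which is irreducible over Q and has degree φ(862) = 430. Hence [Q(α):Q] = φ(862) = 430.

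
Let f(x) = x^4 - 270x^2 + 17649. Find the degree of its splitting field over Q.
[K : Q] = 4

Solving the quadratic in x^2: x^2 = (270 ± √(270^2 - 4·17649))/2 = (270 ± √2304)/2 = (270 ± 48)/2, giving x^2 = 159 or x^2 = 111. So f(x) = (x^2 - 159)(x^2 - 111) and the roots of f are ±√159, ±√111. Hence the splitting field is K = Q(√159, √111). Since 159 and 111 are distinct squarefree integers > 1, their product 17649 is not a perfect square, so √111 ∉ Q(√159). By the tower law [K:Q] = [Q(√159,√111):Q(√159)] · [Q(√159):Q] = 2 · 2 = 4.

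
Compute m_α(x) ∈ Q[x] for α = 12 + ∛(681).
m_α(x) = x^3 - 36x^2 + 432x - 2409

Set β = α - 12 = ∛(681), so β^3 = 681. Then (α - 12)^3 - 681 = 0, i.e. α is a root of g(x) = (x - 12)^3 - 681 = x^3 - 36x^2 + 432x - 2409. Since g(x) = h(x - 12) where h(x) = x^3 - 681, and h is irreducible over Q (because 681 is not a perfect cube, so h has no rational root, and a monic cubic with no rational root is irreducible), g is also irreducible (irreducibility is preserved under the substitution x → x - 12). Hence m_α(x) = x^3 - 36x^2 + 432x - 2409.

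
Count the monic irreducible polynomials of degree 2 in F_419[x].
There are 87571 monic irreducible polynomials of degree 2 over F_419

Each element of F_{419^2} that lies in no proper subfield is a root of exactly one monic irreducible of degree 2 over F_419, and each such polynomial has 2 distinct roots in F_{419^2}. By Möbius inversion the count is N_419(2) = (1/2) Σ_{d|2} μ(2/d) · 419^d = (1/2)(μ(2)·419^1 + μ(1)·419^2) = 175142/2 = 87571.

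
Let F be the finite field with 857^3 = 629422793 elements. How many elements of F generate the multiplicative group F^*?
There are φ(629422792) = 311769744 primitive elements

F_q^* is cyclic of order q - 1 = 629422792. A cyclic group of order m has exactly φ(m) generators. Here m = 629422792 = 2^3 · 107 · 735307, so the number of primitive elements is φ(629422792) = 311769744.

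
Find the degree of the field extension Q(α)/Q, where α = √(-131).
[Q(α):Q] = 2

[Q(α):Q] equals the degree of the minimal polynomial of α. Here α^2 = -131 and x^2 + 131 is irreducible (d = -131 is squarefree, ≠ 1, hence not a square), so deg(m_α) = 2. Thus [Q(α):Q] = 2.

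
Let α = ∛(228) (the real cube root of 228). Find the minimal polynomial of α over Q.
m_α(x) = x^3 - 228

α satisfies α^3 = 228, so x^3 - 228 annihilates α. By the rational root test, a rational root p/q (in lowest terms) of x^3 - 228 would satisfy p^3 = 228 q^3, forcing q = 1 and p^3 = 228; but 228 is not a perfect cube, contradiction. A monic cubic over Q with no rational root is irreducible (any nontrivial factorization would include a linear factor). Hence x^3 - 228 is the minimal polynomial of α, and in particular [Q(α):Q] = 3.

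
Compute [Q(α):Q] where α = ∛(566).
[Q(α):Q] = 3

The minimal polynomial of α is x^3 - 566, irreducible over Q since 566 is not a perfect cube (so x^3 - 566 has no rational root). Hence [Q(α):Q] = deg(m_α) = 3.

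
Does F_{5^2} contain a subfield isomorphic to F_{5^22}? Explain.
No: F_{5^22} is not a subfield of F_{5^2}

F_{p^m} embeds in F_{p^n} iff m | n. Here 22 ∤ 2 (since 2 = 0·22 + 2 with remainder 2 ≠ 0), so F_{5^22} is not a subfield of F_{5^2}. Equivalently: if it were, the tower law would give 22 = [F_{5^22}:F_5] dividing [F_{5^2}:F_5] = 2, contradiction.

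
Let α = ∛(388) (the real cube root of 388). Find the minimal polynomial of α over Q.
m_α(x) = x^3 - 388

α satisfies α^3 = 388, so x^3 - 388 annihilates α. By the rational root test, a rational root p/q (in lowest terms) of x^3 - 388 would satisfy p^3 = 388 q^3, forcing q = 1 and p^3 = 388; but 388 is not a perfect cube, contradiction. A monic cubic over Q with no rational root is irreducible (any nontrivial factorization would include a linear factor). Hence x^3 - 388 is the minimal polynomial of α, and in particular [Q(α):Q] = 3.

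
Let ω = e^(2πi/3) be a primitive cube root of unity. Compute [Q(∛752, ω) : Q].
[Q(∛752, ω) : Q] = 6

[Q(∛752):Q] = 3 (min poly x^3 - 752, irreducible since 752 is not a perfect cube). [Q(ω):Q] = 2 (min poly x^2 + x + 1). Since Q(∛752) ⊂ R and ω ∉ R, we have ω ∉ Q(∛752), so x^2 + x + 1 remains irreducible over Q(∛752) and [Q(∛752, ω) : Q(∛752)] = 2. By the tower law, [Q(∛752, ω) : Q] = 3 · 2 = 6. (In fact Q(∛752, ω) is the splitting field of x^3 - 752 over Q.)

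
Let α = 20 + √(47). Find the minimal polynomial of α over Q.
m_α(x) = x^2 - 40x + 353

From α - 20 = √(47), squaring gives (α - 20)^2 = 47, i.e. α^2 - 40α + 400 = 47, so α^2 - 40α + 353 = 0. The discriminant of x^2 - 40x + 353 is (-40)^2 - 4·(353) = 1600 - 1412 = 188, and 4·(47) is not a perfect square in Q since 47 is squarefree and ≠ 1. Hence x^2 - 40x + 353 is irreducible over Q and is the minimal polynomial of α.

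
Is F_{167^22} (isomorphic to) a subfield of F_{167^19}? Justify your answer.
No: F_{167^22} is not a subfield of F_{167^19}

F_{p^m} embeds in F_{p^n} iff m | n. Here 22 ∤ 19 (since 19 = 0·22 + 19 with remainder 19 ≠ 0), so F_{167^22} is not a subfield of F_{167^19}. Equivalently: if it were, the tower law would give 22 = [F_{167^22}:F_167] dividing [F_{167^19}:F_167] = 19, contradiction.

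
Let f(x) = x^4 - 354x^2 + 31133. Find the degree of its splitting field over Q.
[K : Q] = 4

Solving the quadratic in x^2: x^2 = (354 ± √(354^2 - 4·31133))/2 = (354 ± √784)/2 = (354 ± 28)/2, giving x^2 = 191 or x^2 = 163. So f(x) = (x^2 - 191)(x^2 - 163) and the roots of f are ±√191, ±√163. Hence the splitting field is K = Q(√191, √163). Since 191 and 163 are distinct squarefree integers > 1, their product 31133 is not a perfect square, so √163 ∉ Q(√191). By the tower law [K:Q] = [Q(√191,√163):Q(√191)] · [Q(√191):Q] = 2 · 2 = 4.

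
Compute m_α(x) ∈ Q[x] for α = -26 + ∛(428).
m_α(x) = x^3 + 78x^2 + 2028x + 17148

Set β = α + 26 = ∛(428), so β^3 = 428. Then (α + 26)^3 - 428 = 0, i.e. α is a root of g(x) = (x + 26)^3 - 428 = x^3 + 78x^2 + 2028x + 17148. Since g(x) = h(x + 26) where h(x) = x^3 - 428, and h is irreducible over Q (because 428 is not a perfect cube, so h has no rational root, and a monic cubic with no rational root is irreducible), g is also irreducible (irreducibility is preserved under the substitution x → x + 26). Hence m_α(x) = x^3 + 78x^2 + 2028x + 17148.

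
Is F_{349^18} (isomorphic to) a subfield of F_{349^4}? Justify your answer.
No: F_{349^18} is not a subfield of F_{349^4}

F_{p^m} embeds in F_{p^n} iff m | n. Here 18 ∤ 4 (since 4 = 0·18 + 4 with remainder 4 ≠ 0), so F_{349^18} is not a subfield of F_{349^4}. Equivalently: if it were, the tower law would give 18 = [F_{349^18}:F_349] dividing [F_{349^4}:F_349] = 4, contradiction.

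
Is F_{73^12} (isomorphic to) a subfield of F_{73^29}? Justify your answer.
No: F_{73^12} is not a subfield of F_{73^29}

F_{p^m} embeds in F_{p^n} iff m | n. Here 12 ∤ 29 (since 29 = 2·12 + 5 with remainder 5 ≠ 0), so F_{73^12} is not a subfield of F_{73^29}. Equivalently: if it were, the tower law would give 12 = [F_{73^12}:F_73] dividing [F_{73^29}:F_73] = 29, contradiction.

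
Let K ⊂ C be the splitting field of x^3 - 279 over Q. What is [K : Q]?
[K : Q] = 6

The roots of x^3 - 279 are ∛279, ω∛279, ω^2∛279 where ω = e^(2πi/3) is a primitive cube root of unity, so K = Q(∛279, ω). Now [Q(∛279):Q] = 3 (since 279 is not a perfect cube, x^3 - 279 is irreducible) and [Q(ω):Q] = 2. Both 2 and 3 divide [K:Q], and [K:Q] ≤ 3·2 = 6, so [K:Q] = 6. (Equivalently: Q(∛279) ⊂ R but ω ∉ R, so [K : Q(∛279)] = 2.)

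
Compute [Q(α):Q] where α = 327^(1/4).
[Q(α):Q] = 4

α is a root of x^4 - 327. By Eisenstein's criterion at the prime p = 3 (which divides the constant term 327 but p^2 = 9 does not, since 327 is squarefree), x^4 - 327 is irreducible over Q. Hence [Q(α):Q] = 4.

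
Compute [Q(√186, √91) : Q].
[Q(√186, √91) : Q] = 4

[Q(√186):Q] = 2 (min poly x^2 - 186, irreducible since 186 is squarefree > 1). For the top step, suppose √91 ∈ Q(√186), say √91 = c + d√186 with c, d ∈ Q. Squaring: 91 = c^2 + 186d^2 + 2cd√186. Since √186 ∉ Q this forces 2cd = 0. If d = 0 then √91 = c ∈ Q, contradicting 91 squarefree > 1. If c = 0 then 91 = 186d^2, so 186·91 = (186d)^2 is a perfect square in Q — but 186·91 = 16926 is not a perfect square (since 186 and 91 are distinct squarefree integers). Contradiction. Hence √91 ∉ Q(√186), so x^2 - 91 stays irreducible over Q(√186) and [Q(√186, √91) : Q(√186)] = 2. By the tower law, [Q(√186, √91) : Q] = 2 · 2 = 4.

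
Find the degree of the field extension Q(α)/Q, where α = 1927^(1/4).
[Q(α):Q] = 4

α is a root of x^4 - 1927. By Eisenstein's criterion at the prime p = 41 (which divides the constant term 1927 but p^2 = 1681 does not, since 1927 is squarefree), x^4 - 1927 is irreducible over Q. Hence [Q(α):Q] = 4.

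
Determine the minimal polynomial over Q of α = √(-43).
m_α(x) = x^2 + 43

α satisfies α^2 + 43 = 0, so x^2 + 43 annihilates α. Since d = -43 is squarefree and ≠ 1, it is not a perfect square in Q, so x^2 + 43 has no rational root and is therefore irreducible over Q (a degree-2 polynomial over a field is irreducible iff it has no root). Hence m_α(x) = x^2 + 43.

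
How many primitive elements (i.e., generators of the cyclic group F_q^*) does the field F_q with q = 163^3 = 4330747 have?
There are φ(4330746) = 1154736 primitive elements

F_q^* is cyclic of order q - 1 = 4330746. A cyclic group of order m has exactly φ(m) generators. Here m = 4330746 = 2 · 3^5 · 7 · 19 · 67, so the number of primitive elements is φ(4330746) = 1154736.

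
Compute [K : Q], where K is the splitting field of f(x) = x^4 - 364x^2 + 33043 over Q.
[K : Q] = 4

Solving the quadratic in x^2: x^2 = (364 ± √(364^2 - 4·33043))/2 = (364 ± √324)/2 = (364 ± 18)/2, giving x^2 = 191 or x^2 = 173. So f(x) = (x^2 - 191)(x^2 - 173) and the roots of f are ±√191, ±√173. Hence the splitting field is K = Q(√191, √173). Since 191 and 173 are distinct squarefree integers > 1, their product 33043 is not a perfect square, so √173 ∉ Q(√191). By the tower law [K:Q] = [Q(√191,√173):Q(√191)] · [Q(√191):Q] = 2 · 2 = 4.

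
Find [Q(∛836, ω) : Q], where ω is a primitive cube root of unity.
[Q(∛836, ω) : Q] = 6

[Q(∛836):Q] = 3 (min poly x^3 - 836, irreducible since 836 is not a perfect cube). [Q(ω):Q] = 2 (min poly x^2 + x + 1). Since Q(∛836) ⊂ R and ω ∉ R, we have ω ∉ Q(∛836), so x^2 + x + 1 remains irreducible over Q(∛836) and [Q(∛836, ω) : Q(∛836)] = 2. By the tower law, [Q(∛836, ω) : Q] = 3 · 2 = 6. (In fact Q(∛836, ω) is the splitting field of x^3 - 836 over Q.)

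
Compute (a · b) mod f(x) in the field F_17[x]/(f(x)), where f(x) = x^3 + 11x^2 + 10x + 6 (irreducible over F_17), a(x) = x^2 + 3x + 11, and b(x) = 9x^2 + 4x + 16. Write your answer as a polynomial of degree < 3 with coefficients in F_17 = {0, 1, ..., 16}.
a · b ≡ 3x^2 + 4x + 6 (mod f(x))

Multiply in F_17[x]: a(x)·b(x) = (x^2 + 3x + 11)·(9x^2 + 4x + 16) = 9x^4 + 14x^3 + 8x^2 + 7x + 6. This has degree ≥ 3, so divide by f(x) over F_17: 9x^4 + 14x^3 + 8x^2 + 7x + 6 = (9x)·(x^3 + 11x^2 + 10x + 6) + (3x^2 + 4x + 6). Hence a·b ≡ 3x^2 + 4x + 6 (mod f). (F_17[x]/(f) is a field with 17^3 = 4913 elements since f is irreducible of degree 3.)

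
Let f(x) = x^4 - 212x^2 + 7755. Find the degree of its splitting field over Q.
[K : Q] = 4

Solving the quadratic in x^2: x^2 = (212 ± √(212^2 - 4·7755))/2 = (212 ± √13924)/2 = (212 ± 118)/2, giving x^2 = 165 or x^2 = 47. So f(x) = (x^2 - 165)(x^2 - 47) and the roots of f are ±√165, ±√47. Hence the splitting field is K = Q(√165, √47). Since 165 and 47 are distinct squarefree integers > 1, their product 7755 is not a perfect square, so √47 ∉ Q(√165). By the tower law [K:Q] = [Q(√165,√47):Q(√165)] · [Q(√165):Q] = 2 · 2 = 4.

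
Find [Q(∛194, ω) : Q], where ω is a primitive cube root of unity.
[Q(∛194, ω) : Q] = 6

[Q(∛194):Q] = 3 (min poly x^3 - 194, irreducible since 194 is not a perfect cube). [Q(ω):Q] = 2 (min poly x^2 + x + 1). Since Q(∛194) ⊂ R and ω ∉ R, we have ω ∉ Q(∛194), so x^2 + x + 1 remains irreducible over Q(∛194) and [Q(∛194, ω) : Q(∛194)] = 2. By the tower law, [Q(∛194, ω) : Q] = 3 · 2 = 6. (In fact Q(∛194, ω) is the splitting field of x^3 - 194 over Q.)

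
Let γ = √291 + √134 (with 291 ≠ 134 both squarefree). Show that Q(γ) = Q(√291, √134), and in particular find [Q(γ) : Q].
[Q(γ) : Q] = 4 (equivalently, Q(γ) = Q(√291, √134))

Obviously Q(γ) ⊆ Q(√291, √134), and [Q(√291, √134):Q] = 4 (since 291, 134 are distinct squarefree integers > 1 with 38994 not a perfect square). To show equality we compute the minimal polynomial of γ. From γ = √291 + √134: γ^2 = 291 + 2√(38994) + 134 = 425 + 2√(38994), so γ^2 - 425 = 2√(38994); squaring, (γ^2 - 425)^2 = 4·38994, i.e. γ^4 - 850γ^2 + 180625 - 155976 = 0, i.e. γ^4 - 850γ^2 + 24649 = 0. So γ is a root of x^4 - 850x^2 + 24649. This polynomial is irreducible over Q: it has no rational root (each ±√291 ± √134 is irrational), and any factorization into two quadratics over Q would force √(38994) ∈ Q (pairing opposite roots) or √291, √134 ∈ Q (other pairings), all impossible. Hence [Q(γ):Q] = 4 = [Q(√291, √134):Q], so Q(γ) = Q(√291, √134).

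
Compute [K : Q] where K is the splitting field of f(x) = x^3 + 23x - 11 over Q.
[K : Q] = 6

By the rational root test, any rational root of the monic integer polynomial f(x) = x^3 + 23x - 11 must be an integer dividing the constant term -11, i.e. one of ±{1, 11}. Evaluating: f(1) = 13, f(-1) = -35, f(11) = 1573, f(-11) = -1595; none is 0, so f has no rational root and is therefore irreducible over Q (a cubic with no linear factor over a field is irreducible). For an irreducible cubic, the Galois group is A_3 or S_3 according as the discriminant disc(f) = -4a^3 - 27b^2 = -4·(23)^3 - 27·(-11)^2 = -51935 is or is not a square in Q. Here disc(f) = -51935 is not a perfect square in Q, so the Galois group of f over Q is not contained in A_3 and must be all of S_3. The splitting field has degree |S_3| = 6 over Q, so [K : Q] = 6.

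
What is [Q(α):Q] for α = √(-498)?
[Q(α):Q] = 2

[Q(α):Q] equals the degree of the minimal polynomial of α. Here α^2 = -498 and x^2 + 498 is irreducible (d = -498 is squarefree, ≠ 1, hence not a square), so deg(m_α) = 2. Thus [Q(α):Q] = 2.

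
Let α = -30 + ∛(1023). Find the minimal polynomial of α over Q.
m_α(x) = x^3 + 90x^2 + 2700x + 25977

Set β = α + 30 = ∛(1023), so β^3 = 1023. Then (α + 30)^3 - 1023 = 0, i.e. α is a root of g(x) = (x + 30)^3 - 1023 = x^3 + 90x^2 + 2700x + 25977. Since g(x) = h(x + 30) where h(x) = x^3 - 1023, and h is irreducible over Q (because 1023 is not a perfect cube, so h has no rational root, and a monic cubic with no rational root is irreducible), g is also irreducible (irreducibility is preserved under the substitution x → x + 30). Hence m_α(x) = x^3 + 90x^2 + 2700x + 25977.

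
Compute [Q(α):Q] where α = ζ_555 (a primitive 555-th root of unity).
[Q(α):Q] = 288

The minimal polynomial of ζ_555 over Q is the 555-th cyclotomic polynomial Φ_555(x), which is irreducible over Q and has degree φ(555) = 288. Hence [Q(α):Q] = φ(555) = 288.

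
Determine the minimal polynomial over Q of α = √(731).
m_α(x) = x^2 - 731

α satisfies α^2 - 731 = 0, so x^2 - 731 annihilates α. Since d = 731 is squarefree and ≠ 1, it is not a perfect square in Q, so x^2 - 731 has no rational root and is therefore irreducible over Q (a degree-2 polynomial over a field is irreducible iff it has no root). Hence m_α(x) = x^2 - 731.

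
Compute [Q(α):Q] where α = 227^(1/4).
[Q(α):Q] = 4

α is a root of x^4 - 227. By Eisenstein's criterion at the prime p = 227 (which divides the constant term 227 but p^2 = 51529 does not, since 227 is squarefree), x^4 - 227 is irreducible over Q. Hence [Q(α):Q] = 4.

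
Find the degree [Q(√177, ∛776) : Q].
[Q(√177, ∛776) : Q] = 6

Let L = Q(√177, ∛776). Since Q(√177) ⊂ L and [Q(√177):Q] = 2, the tower law gives 2 | [L:Q]. Likewise Q(∛776) ⊂ L with [Q(∛776):Q] = 3 (because 776 is not a perfect cube), so 3 | [L:Q]. As gcd(2,3) = 1, [L:Q] is divisible by 6. Conversely L is generated over Q by √177 and ∛776, so [L:Q] ≤ 2·3 = 6. Therefore [Q(√177, ∛776) : Q] = 6.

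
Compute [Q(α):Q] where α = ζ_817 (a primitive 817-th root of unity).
[Q(α):Q] = 756

The minimal polynomial of ζ_817 over Q is the 817-th cyclotomic polynomial Φ_817(x), which is irreducible over Q and has degree φ(817) = 756. Hence [Q(α):Q] = φ(817) = 756.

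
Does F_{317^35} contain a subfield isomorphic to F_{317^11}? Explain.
No: F_{317^11} is not a subfield of F_{317^35}

F_{p^m} embeds in F_{p^n} iff m | n. Here 11 ∤ 35 (since 35 = 3·11 + 2 with remainder 2 ≠ 0), so F_{317^11} is not a subfield of F_{317^35}. Equivalently: if it were, the tower law would give 11 = [F_{317^11}:F_317] dividing [F_{317^35}:F_317] = 35, contradiction.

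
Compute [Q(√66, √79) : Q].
[Q(√66, √79) : Q] = 4

[Q(√66):Q] = 2 (min poly x^2 - 66, irreducible since 66 is squarefree > 1). For the top step, suppose √79 ∈ Q(√66), say √79 = c + d√66 with c, d ∈ Q. Squaring: 79 = c^2 + 66d^2 + 2cd√66. Since √66 ∉ Q this forces 2cd = 0. If d = 0 then √79 = c ∈ Q, contradicting 79 squarefree > 1. If c = 0 then 79 = 66d^2, so 66·79 = (66d)^2 is a perfect square in Q — but 66·79 = 5214 is not a perfect square (since 66 and 79 are distinct squarefree integers). Contradiction. Hence √79 ∉ Q(√66), so x^2 - 79 stays irreducible over Q(√66) and [Q(√66, √79) : Q(√66)] = 2. By the tower law, [Q(√66, √79) : Q] = 2 · 2 = 4.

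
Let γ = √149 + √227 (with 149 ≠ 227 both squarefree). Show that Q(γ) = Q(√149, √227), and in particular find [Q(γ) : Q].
[Q(γ) : Q] = 4 (equivalently, Q(γ) = Q(√149, √227))

Obviously Q(γ) ⊆ Q(√149, √227), and [Q(√149, √227):Q] = 4 (since 149, 227 are distinct squarefree integers > 1 with 33823 not a perfect square). To show equality we compute the minimal polynomial of γ. From γ = √149 + √227: γ^2 = 149 + 2√(33823) + 227 = 376 + 2√(33823), so γ^2 - 376 = 2√(33823); squaring, (γ^2 - 376)^2 = 4·33823, i.e. γ^4 - 752γ^2 + 141376 - 135292 = 0, i.e. γ^4 - 752γ^2 + 6084 = 0. So γ is a root of x^4 - 752x^2 + 6084. This polynomial is irreducible over Q: it has no rational root (each ±√149 ± √227 is irrational), and any factorization into two quadratics over Q would force √(33823) ∈ Q (pairing opposite roots) or √149, √227 ∈ Q (other pairings), all impossible. Hence [Q(γ):Q] = 4 = [Q(√149, √227):Q], so Q(γ) = Q(√149, √227).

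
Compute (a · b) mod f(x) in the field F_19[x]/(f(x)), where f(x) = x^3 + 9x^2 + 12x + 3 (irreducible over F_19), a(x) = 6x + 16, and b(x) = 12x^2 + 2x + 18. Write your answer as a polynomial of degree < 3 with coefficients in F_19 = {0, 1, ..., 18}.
a · b ≡ 12x^2 + 17x + 15 (mod f(x))

Multiply in F_19[x]: a(x)·b(x) = (6x + 16)·(12x^2 + 2x + 18) = 15x^3 + 14x^2 + 7x + 3. This has degree ≥ 3, so divide by f(x) over F_19: 15x^3 + 14x^2 + 7x + 3 = (15)·(x^3 + 9x^2 + 12x + 3) + (12x^2 + 17x + 15). Hence a·b ≡ 12x^2 + 17x + 15 (mod f). (F_19[x]/(f) is a field with 19^3 = 6859 elements since f is irreducible of degree 3.)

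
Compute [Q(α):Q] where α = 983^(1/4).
[Q(α):Q] = 4

α is a root of x^4 - 983. By Eisenstein's criterion at the prime p = 983 (which divides the constant term 983 but p^2 = 966289 does not, since 983 is squarefree), x^4 - 983 is irreducible over Q. Hence [Q(α):Q] = 4.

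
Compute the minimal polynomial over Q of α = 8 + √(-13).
m_α(x) = x^2 - 16x + 77

From α - 8 = √(-13), squaring gives (α - 8)^2 = -13, i.e. α^2 - 16α + 64 = -13, so α^2 - 16α + 77 = 0. The discriminant of x^2 - 16x + 77 is (-16)^2 - 4·(77) = 256 - 308 = -52, and 4·(-13) is not a perfect square in Q since -13 is squarefree and ≠ 1. Hence x^2 - 16x + 77 is irreducible over Q and is the minimal polynomial of α.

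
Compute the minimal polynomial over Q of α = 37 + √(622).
m_α(x) = x^2 - 74x + 747

From α - 37 = √(622), squaring gives (α - 37)^2 = 622, i.e. α^2 - 74α + 1369 = 622, so α^2 - 74α + 747 = 0. The discriminant of x^2 - 74x + 747 is (-74)^2 - 4·(747) = 5476 - 2988 = 2488, and 4·(622) is not a perfect square in Q since 622 is squarefree and ≠ 1. Hence x^2 - 74x + 747 is irreducible over Q and is the minimal polynomial of α.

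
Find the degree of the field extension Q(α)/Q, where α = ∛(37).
[Q(α):Q] = 3

The minimal polynomial of α is x^3 - 37, irreducible over Q since 37 is not a perfect cube (so x^3 - 37 has no rational root). Hence [Q(α):Q] = deg(m_α) = 3.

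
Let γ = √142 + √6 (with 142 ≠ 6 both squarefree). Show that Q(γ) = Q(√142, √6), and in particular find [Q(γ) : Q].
[Q(γ) : Q] = 4 (equivalently, Q(γ) = Q(√142, √6))

Obviously Q(γ) ⊆ Q(√142, √6), and [Q(√142, √6):Q] = 4 (since 142, 6 are distinct squarefree integers > 1 with 852 not a perfect square). To show equality we compute the minimal polynomial of γ. From γ = √142 + √6: γ^2 = 142 + 2√(852) + 6 = 148 + 2√(852), so γ^2 - 148 = 2√(852); squaring, (γ^2 - 148)^2 = 4·852, i.e. γ^4 - 296γ^2 + 21904 - 3408 = 0, i.e. γ^4 - 296γ^2 + 18496 = 0. So γ is a root of x^4 - 296x^2 + 18496. This polynomial is irreducible over Q: it has no rational root (each ±√142 ± √6 is irrational), and any factorization into two quadratics over Q would force √(852) ∈ Q (pairing opposite roots) or √142, √6 ∈ Q (other pairings), all impossible. Hence [Q(γ):Q] = 4 = [Q(√142, √6):Q], so Q(γ) = Q(√142, √6).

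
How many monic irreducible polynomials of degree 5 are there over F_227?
There are 120547797936 monic irreducible polynomials of degree 5 over F_227

Each element of F_{227^5} that lies in no proper subfield is a root of exactly one monic irreducible of degree 5 over F_227, and each such polynomial has 5 distinct roots in F_{227^5}. By Möbius inversion the count is N_227(5) = (1/5) Σ_{d|5} μ(5/d) · 227^d = (1/5)(μ(5)·227^1 + μ(1)·227^5) = 602738989680/5 = 120547797936.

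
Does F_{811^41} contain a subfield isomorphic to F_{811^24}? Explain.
No: F_{811^24} is not a subfield of F_{811^41}

F_{p^m} embeds in F_{p^n} iff m | n. Here 24 ∤ 41 (since 41 = 1·24 + 17 with remainder 17 ≠ 0), so F_{811^24} is not a subfield of F_{811^41}. Equivalently: if it were, the tower law would give 24 = [F_{811^24}:F_811] dividing [F_{811^41}:F_811] = 41, contradiction.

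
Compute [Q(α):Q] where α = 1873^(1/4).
[Q(α):Q] = 4

α is a root of x^4 - 1873. By Eisenstein's criterion at the prime p = 1873 (which divides the constant term 1873 but p^2 = 3508129 does not, since 1873 is squarefree), x^4 - 1873 is irreducible over Q. Hence [Q(α):Q] = 4.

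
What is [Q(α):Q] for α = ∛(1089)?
[Q(α):Q] = 3

The minimal polynomial of α is x^3 - 1089, irreducible over Q since 1089 is not a perfect cube (so x^3 - 1089 has no rational root). Hence [Q(α):Q] = deg(m_α) = 3.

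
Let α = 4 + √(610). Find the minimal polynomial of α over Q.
m_α(x) = x^2 - 8x - 594

From α - 4 = √(610), squaring gives (α - 4)^2 = 610, i.e. α^2 - 8α + 16 = 610, so α^2 - 8α - 594 = 0. The discriminant of x^2 - 8x - 594 is (-8)^2 - 4·(-594) = 64 + 2376 = 2440, and 4·(610) is not a perfect square in Q since 610 is squarefree and ≠ 1. Hence x^2 - 8x - 594 is irreducible over Q and is the minimal polynomial of α.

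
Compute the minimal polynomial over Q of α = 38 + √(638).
m_α(x) = x^2 - 76x + 806

From α - 38 = √(638), squaring gives (α - 38)^2 = 638, i.e. α^2 - 76α + 1444 = 638, so α^2 - 76α + 806 = 0. The discriminant of x^2 - 76x + 806 is (-76)^2 - 4·(806) = 5776 - 3224 = 2552, and 4·(638) is not a perfect square in Q since 638 is squarefree and ≠ 1. Hence x^2 - 76x + 806 is irreducible over Q and is the minimal polynomial of α.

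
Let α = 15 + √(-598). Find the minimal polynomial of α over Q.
m_α(x) = x^2 - 30x + 823

From α - 15 = √(-598), squaring gives (α - 15)^2 = -598, i.e. α^2 - 30α + 225 = -598, so α^2 - 30α + 823 = 0. The discriminant of x^2 - 30x + 823 is (-30)^2 - 4·(823) = 900 - 3292 = -2392, and 4·(-598) is not a perfect square in Q since -598 is squarefree and ≠ 1. Hence x^2 - 30x + 823 is irreducible over Q and is the minimal polynomial of α.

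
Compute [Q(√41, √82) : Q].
[Q(√41, √82) : Q] = 4

[Q(√41):Q] = 2 (min poly x^2 - 41, irreducible since 41 is squarefree > 1). For the top step, suppose √82 ∈ Q(√41), say √82 = c + d√41 with c, d ∈ Q. Squaring: 82 = c^2 + 41d^2 + 2cd√41. Since √41 ∉ Q this forces 2cd = 0. If d = 0 then √82 = c ∈ Q, contradicting 82 squarefree > 1. If c = 0 then 82 = 41d^2, so 41·82 = (41d)^2 is a perfect square in Q — but 41·82 = 3362 is not a perfect square (since 41 and 82 are distinct squarefree integers). Contradiction. Hence √82 ∉ Q(√41), so x^2 - 82 stays irreducible over Q(√41) and [Q(√41, √82) : Q(√41)] = 2. By the tower law, [Q(√41, √82) : Q] = 2 · 2 = 4.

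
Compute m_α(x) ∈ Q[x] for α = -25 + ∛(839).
m_α(x) = x^3 + 75x^2 + 1875x + 14786

Set β = α + 25 = ∛(839), so β^3 = 839. Then (α + 25)^3 - 839 = 0, i.e. α is a root of g(x) = (x + 25)^3 - 839 = x^3 + 75x^2 + 1875x + 14786. Since g(x) = h(x + 25) where h(x) = x^3 - 839, and h is irreducible over Q (because 839 is not a perfect cube, so h has no rational root, and a monic cubic with no rational root is irreducible), g is also irreducible (irreducibility is preserved under the substitution x → x + 25). Hence m_α(x) = x^3 + 75x^2 + 1875x + 14786.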